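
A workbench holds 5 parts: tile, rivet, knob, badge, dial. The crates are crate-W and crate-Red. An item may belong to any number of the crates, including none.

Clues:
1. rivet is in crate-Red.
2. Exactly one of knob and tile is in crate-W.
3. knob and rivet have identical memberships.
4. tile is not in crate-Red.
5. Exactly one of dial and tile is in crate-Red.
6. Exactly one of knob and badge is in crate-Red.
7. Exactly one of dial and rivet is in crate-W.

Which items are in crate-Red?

crate-Red = {dial, knob, rivet}

From (1): rivet ∈ crate-Red.
From (4): tile ∉ crate-Red.
(3): knob matches rivet: knob ∈ crate-Red.
(5) (exactly one): dial ∈ crate-Red.
(6) (exactly one): badge ∉ crate-Red.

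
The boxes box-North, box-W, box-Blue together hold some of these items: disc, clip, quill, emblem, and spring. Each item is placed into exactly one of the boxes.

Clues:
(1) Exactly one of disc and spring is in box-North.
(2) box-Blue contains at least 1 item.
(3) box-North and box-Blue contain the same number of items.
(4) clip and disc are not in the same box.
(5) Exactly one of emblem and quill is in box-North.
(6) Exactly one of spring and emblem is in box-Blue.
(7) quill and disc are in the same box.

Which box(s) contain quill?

quill: box-North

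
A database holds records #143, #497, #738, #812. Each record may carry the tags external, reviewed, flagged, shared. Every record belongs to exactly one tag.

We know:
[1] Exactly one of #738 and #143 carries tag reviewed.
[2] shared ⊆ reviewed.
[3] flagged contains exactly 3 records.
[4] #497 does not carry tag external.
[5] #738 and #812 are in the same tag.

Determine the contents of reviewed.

reviewed = {#143}

From (4): #497 ∉ external.
Suppose #143 ∉ reviewed: no assignment then satisfies all the clues, so #143 ∈ reviewed.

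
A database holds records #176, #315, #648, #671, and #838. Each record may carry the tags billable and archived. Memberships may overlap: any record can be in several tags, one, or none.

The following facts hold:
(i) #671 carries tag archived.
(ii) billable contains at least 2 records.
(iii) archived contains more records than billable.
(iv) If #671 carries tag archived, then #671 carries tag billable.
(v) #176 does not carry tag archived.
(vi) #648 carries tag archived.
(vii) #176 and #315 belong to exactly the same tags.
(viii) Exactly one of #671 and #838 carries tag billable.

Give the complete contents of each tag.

From (i): #671 ∈ archived.
From (v): #176 ∉ archived.
From (vi): #648 ∈ archived.
(iv): #671 ∈ billable.
(vii): #315 matches #176: #315 ∉ archived.
(viii) (exactly one): #838 ∉ billable.
Suppose #176 ∈ billable: no assignment then satisfies all the clues, so #176 ∉ billable.

billable = {#648, #671}; archived = {#648, #671, #838}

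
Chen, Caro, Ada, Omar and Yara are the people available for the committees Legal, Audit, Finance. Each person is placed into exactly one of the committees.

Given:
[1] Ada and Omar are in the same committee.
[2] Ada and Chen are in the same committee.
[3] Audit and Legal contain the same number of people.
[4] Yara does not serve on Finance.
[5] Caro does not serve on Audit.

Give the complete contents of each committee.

Legal = {Caro}; Audit = {Yara}; Finance = {Ada, Chen, Omar}

From (4): Yara ∉ Finance.
From (5): Caro ∉ Audit.
Suppose Chen ∈ Legal: no assignment then satisfies all the clues, so Chen ∉ Legal.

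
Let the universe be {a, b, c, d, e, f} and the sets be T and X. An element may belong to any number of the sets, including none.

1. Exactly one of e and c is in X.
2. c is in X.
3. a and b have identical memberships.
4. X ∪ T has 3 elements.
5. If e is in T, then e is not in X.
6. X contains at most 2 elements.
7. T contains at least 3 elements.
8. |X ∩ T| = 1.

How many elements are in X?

1

From (2): c ∈ X.
(1) (exactly one): e ∉ X.
Suppose a ∈ X: no assignment then satisfies all the clues, so a ∉ X.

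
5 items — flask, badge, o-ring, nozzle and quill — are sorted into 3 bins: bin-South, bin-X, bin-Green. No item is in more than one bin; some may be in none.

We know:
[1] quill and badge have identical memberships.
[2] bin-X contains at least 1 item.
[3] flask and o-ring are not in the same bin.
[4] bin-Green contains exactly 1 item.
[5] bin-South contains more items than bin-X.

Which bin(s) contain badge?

badge: bin-South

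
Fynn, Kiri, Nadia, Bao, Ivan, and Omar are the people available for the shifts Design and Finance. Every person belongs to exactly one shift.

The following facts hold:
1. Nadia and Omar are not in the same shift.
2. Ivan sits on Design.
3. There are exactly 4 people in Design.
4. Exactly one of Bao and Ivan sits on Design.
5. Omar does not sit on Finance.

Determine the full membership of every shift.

From (2): Ivan ∈ Design.
From (5): Omar ∉ Finance.
(4) (exactly one): Bao ∉ Design.
Only one shift left: Bao ∈ Finance.
Only one shift left: Omar ∈ Design.
(1): Nadia ∉ Design.
(3): only 4 candidates remain for Design, so all are in.
Only one shift left: Nadia ∈ Finance.

Design = {Fynn, Ivan, Kiri, Omar}; Finance = {Bao, Nadia}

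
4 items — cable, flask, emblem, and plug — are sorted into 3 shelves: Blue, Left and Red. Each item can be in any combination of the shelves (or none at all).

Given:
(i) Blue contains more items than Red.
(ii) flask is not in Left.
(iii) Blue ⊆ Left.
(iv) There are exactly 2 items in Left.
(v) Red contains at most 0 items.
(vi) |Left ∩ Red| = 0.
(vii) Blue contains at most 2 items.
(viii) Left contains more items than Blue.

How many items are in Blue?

1

From (ii): flask ∉ Left.
(iii) contrapositive: flask ∉ Blue.
(v): Red already has 0, so the rest are out.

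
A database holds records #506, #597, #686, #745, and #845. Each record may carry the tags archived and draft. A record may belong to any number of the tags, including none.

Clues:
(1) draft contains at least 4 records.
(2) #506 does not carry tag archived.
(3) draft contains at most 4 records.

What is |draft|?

4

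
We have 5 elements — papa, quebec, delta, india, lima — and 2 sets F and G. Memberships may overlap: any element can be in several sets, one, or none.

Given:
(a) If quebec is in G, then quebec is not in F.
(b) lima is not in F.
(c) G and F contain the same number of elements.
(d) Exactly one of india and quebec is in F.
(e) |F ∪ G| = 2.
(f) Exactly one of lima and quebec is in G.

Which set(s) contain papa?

papa: none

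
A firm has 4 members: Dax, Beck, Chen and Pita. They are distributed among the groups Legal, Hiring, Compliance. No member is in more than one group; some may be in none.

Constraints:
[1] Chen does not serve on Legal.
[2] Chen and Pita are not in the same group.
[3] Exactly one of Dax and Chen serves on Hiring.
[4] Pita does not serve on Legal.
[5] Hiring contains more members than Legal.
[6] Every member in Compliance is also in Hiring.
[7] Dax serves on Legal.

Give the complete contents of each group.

Legal = {Dax}; Hiring = {Beck, Chen}; Compliance = {}

From (1): Chen ∉ Legal.
From (4): Pita ∉ Legal.
From (7): Dax ∈ Legal.
(3) (exactly one): Chen ∈ Hiring.
(2): Pita ∉ Hiring.
(6) contrapositive: Pita ∉ Compliance.
Suppose Beck ∈ Legal: no assignment then satisfies all the clues, so Beck ∉ Legal.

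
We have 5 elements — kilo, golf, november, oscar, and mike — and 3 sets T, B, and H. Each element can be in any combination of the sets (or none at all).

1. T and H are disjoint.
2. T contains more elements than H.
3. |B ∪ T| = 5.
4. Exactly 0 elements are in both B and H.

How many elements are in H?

0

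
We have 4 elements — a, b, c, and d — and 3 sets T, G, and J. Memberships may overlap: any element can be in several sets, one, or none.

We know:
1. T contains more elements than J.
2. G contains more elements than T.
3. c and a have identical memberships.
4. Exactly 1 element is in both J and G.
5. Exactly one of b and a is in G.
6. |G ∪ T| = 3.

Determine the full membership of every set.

T = {a, c}; G = {a, c, d}; J = {d}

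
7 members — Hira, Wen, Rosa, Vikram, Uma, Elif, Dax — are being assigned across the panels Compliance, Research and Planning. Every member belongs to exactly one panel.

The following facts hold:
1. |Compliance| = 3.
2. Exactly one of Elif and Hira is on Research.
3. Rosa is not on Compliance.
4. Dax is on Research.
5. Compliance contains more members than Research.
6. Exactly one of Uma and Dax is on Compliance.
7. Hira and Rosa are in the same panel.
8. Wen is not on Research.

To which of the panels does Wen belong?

Wen: Compliance

From (3): Rosa ∉ Compliance.
From (4): Dax ∈ Research.
From (8): Wen ∉ Research.
(6) (exactly one): Uma ∈ Compliance.
(7): Hira matches Rosa: Hira ∉ Compliance.
Suppose Wen ∉ Compliance: no assignment then satisfies all the clues, so Wen ∈ Compliance.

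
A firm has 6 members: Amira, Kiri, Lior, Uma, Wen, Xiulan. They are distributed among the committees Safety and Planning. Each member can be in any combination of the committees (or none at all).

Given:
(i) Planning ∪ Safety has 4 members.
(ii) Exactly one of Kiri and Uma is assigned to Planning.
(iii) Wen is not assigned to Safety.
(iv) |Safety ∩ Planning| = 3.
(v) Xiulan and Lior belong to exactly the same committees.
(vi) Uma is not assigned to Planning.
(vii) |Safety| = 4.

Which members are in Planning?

Planning = {Kiri, Lior, Xiulan}

From (iii): Wen ∉ Safety.
From (vi): Uma ∉ Planning.
(ii) (exactly one): Kiri ∈ Planning.
Suppose Amira ∈ Planning: no assignment then satisfies all the clues, so Amira ∉ Planning.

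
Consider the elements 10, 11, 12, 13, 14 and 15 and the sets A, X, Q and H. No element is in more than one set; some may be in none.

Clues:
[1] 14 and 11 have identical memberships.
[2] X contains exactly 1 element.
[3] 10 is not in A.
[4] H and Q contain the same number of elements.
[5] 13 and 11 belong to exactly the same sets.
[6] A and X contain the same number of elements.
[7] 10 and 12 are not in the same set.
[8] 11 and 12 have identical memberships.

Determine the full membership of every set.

A = {15}; X = {10}; Q = {}; H = {}

From (3): 10 ∉ A.
Suppose 10 ∉ X: no assignment then satisfies all the clues, so 10 ∈ X.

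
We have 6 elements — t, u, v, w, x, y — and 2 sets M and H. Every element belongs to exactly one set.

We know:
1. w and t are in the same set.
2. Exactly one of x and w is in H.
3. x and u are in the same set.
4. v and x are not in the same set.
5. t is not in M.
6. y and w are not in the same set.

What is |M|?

3

From (5): t ∉ M.
(1): w matches t: w ∉ M.
Only one set left: t ∈ H.
Only one set left: w ∈ H.
(2) (exactly one): x ∉ H.
(3): u matches x: u ∉ H.
(6): y ∉ H.
Only one set left: u ∈ M.
Only one set left: x ∈ M.
Only one set left: y ∈ M.
(4): v ∉ M.
Only one set left: v ∈ H.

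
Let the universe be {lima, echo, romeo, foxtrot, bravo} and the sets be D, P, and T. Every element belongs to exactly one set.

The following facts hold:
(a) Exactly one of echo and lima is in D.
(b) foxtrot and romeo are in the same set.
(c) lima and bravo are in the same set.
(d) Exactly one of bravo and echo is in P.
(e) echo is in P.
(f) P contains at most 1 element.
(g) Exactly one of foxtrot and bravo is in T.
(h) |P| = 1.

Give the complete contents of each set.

From (e): echo ∈ P.
(a) (exactly one): lima ∈ D.
(c): bravo matches lima: bravo ∈ D.
(f): P already has 1, so the rest are out.
(g) (exactly one): foxtrot ∈ T.
(b): romeo matches foxtrot: romeo ∉ D.
(b): romeo matches foxtrot: romeo ∈ T.

D = {bravo, lima}; P = {echo}; T = {foxtrot, romeo}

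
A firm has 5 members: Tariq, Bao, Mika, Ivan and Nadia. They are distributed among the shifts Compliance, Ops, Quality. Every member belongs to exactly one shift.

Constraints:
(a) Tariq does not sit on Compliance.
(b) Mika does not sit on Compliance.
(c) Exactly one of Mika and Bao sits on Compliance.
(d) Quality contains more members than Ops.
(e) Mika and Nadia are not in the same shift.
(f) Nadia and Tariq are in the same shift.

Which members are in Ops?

Ops = {Mika}

From (a): Tariq ∉ Compliance.
From (b): Mika ∉ Compliance.
(c) (exactly one): Bao ∈ Compliance.
(f): Nadia matches Tariq: Nadia ∉ Compliance.
Suppose Tariq ∈ Ops: no assignment then satisfies all the clues, so Tariq ∉ Ops.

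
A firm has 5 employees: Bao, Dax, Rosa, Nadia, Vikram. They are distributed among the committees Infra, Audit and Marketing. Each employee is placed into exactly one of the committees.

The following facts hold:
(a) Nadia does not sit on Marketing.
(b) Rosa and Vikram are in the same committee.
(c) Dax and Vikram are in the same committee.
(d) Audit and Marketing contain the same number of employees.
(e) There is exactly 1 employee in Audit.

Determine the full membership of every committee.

Infra = {Dax, Rosa, Vikram}; Audit = {Nadia}; Marketing = {Bao}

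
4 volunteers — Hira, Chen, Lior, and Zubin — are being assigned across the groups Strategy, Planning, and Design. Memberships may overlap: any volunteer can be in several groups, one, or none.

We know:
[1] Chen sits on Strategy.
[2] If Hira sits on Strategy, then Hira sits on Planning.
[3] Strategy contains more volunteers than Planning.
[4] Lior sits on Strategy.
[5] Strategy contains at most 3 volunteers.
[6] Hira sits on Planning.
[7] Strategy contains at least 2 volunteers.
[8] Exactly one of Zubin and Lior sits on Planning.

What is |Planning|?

2

From (1): Chen ∈ Strategy.
From (4): Lior ∈ Strategy.
From (6): Hira ∈ Planning.
Suppose Chen ∈ Planning: no assignment then satisfies all the clues, so Chen ∉ Planning.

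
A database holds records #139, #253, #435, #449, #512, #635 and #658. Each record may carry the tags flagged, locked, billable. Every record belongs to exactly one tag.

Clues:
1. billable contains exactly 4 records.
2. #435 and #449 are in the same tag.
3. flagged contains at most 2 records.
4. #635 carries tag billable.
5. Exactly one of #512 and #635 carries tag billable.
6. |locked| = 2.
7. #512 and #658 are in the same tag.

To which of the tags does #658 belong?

#658: locked

From (4): #635 ∈ billable.
(5) (exactly one): #512 ∉ billable.
(7): #658 matches #512: #658 ∉ billable.
Suppose #658 ∈ flagged: no assignment then satisfies all the clues, so #658 ∉ flagged.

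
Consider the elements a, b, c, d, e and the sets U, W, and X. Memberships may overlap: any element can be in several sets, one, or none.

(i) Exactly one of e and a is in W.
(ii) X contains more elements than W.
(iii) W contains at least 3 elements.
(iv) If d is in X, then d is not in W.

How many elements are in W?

3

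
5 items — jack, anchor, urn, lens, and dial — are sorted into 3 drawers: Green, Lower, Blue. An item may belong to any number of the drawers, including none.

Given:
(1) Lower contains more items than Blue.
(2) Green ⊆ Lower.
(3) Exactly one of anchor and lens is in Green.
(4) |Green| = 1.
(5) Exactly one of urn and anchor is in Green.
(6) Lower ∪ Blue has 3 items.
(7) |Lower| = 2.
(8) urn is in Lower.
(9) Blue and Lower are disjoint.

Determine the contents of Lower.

From (8): urn ∈ Lower.
(9) (disjoint): urn ∉ Blue.
Suppose jack ∈ Lower: no assignment then satisfies all the clues, so jack ∉ Lower.

Lower = {anchor, urn}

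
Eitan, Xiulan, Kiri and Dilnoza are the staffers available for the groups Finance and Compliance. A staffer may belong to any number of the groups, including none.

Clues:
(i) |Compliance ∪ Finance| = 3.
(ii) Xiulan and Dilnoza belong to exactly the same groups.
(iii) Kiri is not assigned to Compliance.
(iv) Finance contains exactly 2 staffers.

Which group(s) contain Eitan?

Eitan: Compliance

From (iii): Kiri ∉ Compliance.
Suppose Eitan ∈ Finance: no assignment then satisfies all the clues, so Eitan ∉ Finance.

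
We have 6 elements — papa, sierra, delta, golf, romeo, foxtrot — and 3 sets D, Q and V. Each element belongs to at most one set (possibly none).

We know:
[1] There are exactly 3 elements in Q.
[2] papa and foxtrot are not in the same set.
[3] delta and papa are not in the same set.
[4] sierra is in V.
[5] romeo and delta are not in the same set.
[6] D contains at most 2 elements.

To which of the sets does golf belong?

golf: Q

From (4): sierra ∈ V.
Suppose golf ∈ D: no assignment then satisfies all the clues, so golf ∉ D.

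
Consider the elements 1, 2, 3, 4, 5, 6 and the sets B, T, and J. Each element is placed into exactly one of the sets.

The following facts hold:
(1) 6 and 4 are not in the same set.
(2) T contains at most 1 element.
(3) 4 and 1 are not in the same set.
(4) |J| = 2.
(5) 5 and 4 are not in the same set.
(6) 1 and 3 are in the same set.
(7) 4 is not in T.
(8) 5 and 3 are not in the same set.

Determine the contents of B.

B = {1, 3, 6}

From (7): 4 ∉ T.
Suppose 1 ∉ B: no assignment then satisfies all the clues, so 1 ∈ B.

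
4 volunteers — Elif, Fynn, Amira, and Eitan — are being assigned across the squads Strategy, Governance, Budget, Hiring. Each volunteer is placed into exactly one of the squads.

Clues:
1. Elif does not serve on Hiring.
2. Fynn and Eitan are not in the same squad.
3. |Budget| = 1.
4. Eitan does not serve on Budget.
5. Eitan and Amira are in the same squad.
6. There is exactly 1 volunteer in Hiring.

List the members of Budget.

From (1): Elif ∉ Hiring.
From (4): Eitan ∉ Budget.
(5): Amira matches Eitan: Amira ∉ Budget.
Suppose Elif ∉ Budget: no assignment then satisfies all the clues, so Elif ∈ Budget.

Budget = {Elif}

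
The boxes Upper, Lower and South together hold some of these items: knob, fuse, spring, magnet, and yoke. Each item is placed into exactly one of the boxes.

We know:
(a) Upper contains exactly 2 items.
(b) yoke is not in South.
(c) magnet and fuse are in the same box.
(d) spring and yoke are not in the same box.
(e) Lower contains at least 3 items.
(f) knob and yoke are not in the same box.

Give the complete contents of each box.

Upper = {knob, spring}; Lower = {fuse, magnet, yoke}; South = {}

From (b): yoke ∉ South.
Suppose knob ∉ Upper: no assignment then satisfies all the clues, so knob ∈ Upper.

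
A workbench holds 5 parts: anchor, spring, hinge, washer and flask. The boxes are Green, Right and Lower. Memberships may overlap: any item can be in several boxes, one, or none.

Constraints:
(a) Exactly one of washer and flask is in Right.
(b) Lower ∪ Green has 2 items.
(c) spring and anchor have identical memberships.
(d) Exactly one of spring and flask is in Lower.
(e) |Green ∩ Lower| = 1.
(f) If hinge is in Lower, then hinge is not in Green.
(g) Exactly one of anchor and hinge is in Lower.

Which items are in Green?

Green = {flask}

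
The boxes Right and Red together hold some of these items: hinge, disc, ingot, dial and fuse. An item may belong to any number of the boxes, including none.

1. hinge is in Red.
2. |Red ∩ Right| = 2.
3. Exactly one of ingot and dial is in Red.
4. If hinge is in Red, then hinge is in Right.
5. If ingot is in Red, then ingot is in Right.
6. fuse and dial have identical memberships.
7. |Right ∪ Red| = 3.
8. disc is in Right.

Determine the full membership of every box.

Right = {disc, hinge, ingot}; Red = {hinge, ingot}

From (1): hinge ∈ Red.
From (8): disc ∈ Right.
(4): hinge ∈ Right.
Suppose disc ∈ Red: no assignment then satisfies all the clues, so disc ∉ Red.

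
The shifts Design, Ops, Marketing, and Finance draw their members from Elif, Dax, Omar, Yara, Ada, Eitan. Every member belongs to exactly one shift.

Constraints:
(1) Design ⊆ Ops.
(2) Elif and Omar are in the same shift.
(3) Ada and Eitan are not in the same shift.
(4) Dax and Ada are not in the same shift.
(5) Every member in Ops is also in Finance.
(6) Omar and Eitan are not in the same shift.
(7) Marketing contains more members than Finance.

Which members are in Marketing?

Marketing = {Ada, Elif, Omar, Yara}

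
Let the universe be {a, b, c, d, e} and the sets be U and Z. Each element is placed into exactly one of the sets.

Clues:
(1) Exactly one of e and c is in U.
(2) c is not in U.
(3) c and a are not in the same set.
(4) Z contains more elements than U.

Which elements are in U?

U = {a, e}

From (2): c ∉ U.
(1) (exactly one): e ∈ U.
Only one set left: c ∈ Z.
(3): a ∉ Z.
Only one set left: a ∈ U.
Suppose b ∈ U: no assignment then satisfies all the clues, so b ∉ U.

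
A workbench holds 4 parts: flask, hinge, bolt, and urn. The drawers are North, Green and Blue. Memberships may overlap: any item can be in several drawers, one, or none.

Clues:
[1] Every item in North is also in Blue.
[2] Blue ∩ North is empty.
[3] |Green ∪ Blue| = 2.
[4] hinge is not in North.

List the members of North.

North = {}

From (4): hinge ∉ North.
Suppose flask ∈ North: no assignment then satisfies all the clues, so flask ∉ North.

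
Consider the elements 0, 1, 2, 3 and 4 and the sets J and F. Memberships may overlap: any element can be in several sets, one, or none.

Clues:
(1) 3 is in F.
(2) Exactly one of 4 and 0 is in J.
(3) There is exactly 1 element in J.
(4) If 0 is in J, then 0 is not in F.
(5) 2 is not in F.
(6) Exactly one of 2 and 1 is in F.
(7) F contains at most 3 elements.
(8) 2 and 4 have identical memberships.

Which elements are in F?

From (1): 3 ∈ F.
From (5): 2 ∉ F.
(6) (exactly one): 1 ∈ F.
(8): 4 matches 2: 4 ∉ F.
Suppose 0 ∈ F: no assignment then satisfies all the clues, so 0 ∉ F.

F = {1, 3}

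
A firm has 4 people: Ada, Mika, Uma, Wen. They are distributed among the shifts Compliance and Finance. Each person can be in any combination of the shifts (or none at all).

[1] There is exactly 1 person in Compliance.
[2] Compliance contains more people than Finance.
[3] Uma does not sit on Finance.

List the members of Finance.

Finance = {}

From (3): Uma ∉ Finance.
Suppose Ada ∈ Finance: no assignment then satisfies all the clues, so Ada ∉ Finance.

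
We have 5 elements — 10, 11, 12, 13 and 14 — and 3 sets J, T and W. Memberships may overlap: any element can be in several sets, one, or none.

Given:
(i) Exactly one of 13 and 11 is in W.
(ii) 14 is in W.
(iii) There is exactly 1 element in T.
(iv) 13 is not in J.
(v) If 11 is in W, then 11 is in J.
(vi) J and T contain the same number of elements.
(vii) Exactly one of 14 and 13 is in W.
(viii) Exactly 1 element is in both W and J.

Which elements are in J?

J = {11}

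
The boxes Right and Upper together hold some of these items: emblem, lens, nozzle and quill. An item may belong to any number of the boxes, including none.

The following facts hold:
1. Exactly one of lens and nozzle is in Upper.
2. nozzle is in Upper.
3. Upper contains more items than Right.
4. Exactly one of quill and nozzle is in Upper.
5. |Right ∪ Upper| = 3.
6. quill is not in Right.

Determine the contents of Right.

Right = {lens}

From (2): nozzle ∈ Upper.
From (6): quill ∉ Right.
(1) (exactly one): lens ∉ Upper.
(4) (exactly one): quill ∉ Upper.
Suppose emblem ∈ Right: no assignment then satisfies all the clues, so emblem ∉ Right.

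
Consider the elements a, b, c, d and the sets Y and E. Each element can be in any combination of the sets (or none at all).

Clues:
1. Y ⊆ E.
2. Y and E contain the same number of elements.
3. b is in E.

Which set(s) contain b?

b: E, Y

From (3): b ∈ E.
Suppose b ∉ Y: no assignment then satisfies all the clues, so b ∈ Y.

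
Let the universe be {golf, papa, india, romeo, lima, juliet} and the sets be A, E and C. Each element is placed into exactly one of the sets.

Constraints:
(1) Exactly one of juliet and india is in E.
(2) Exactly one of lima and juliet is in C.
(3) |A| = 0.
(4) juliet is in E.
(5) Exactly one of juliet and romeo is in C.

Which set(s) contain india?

From (4): juliet ∈ E.
(1) (exactly one): india ∉ E.
(2) (exactly one): lima ∈ C.
(3): A already has 0, so the rest are out.
(5) (exactly one): romeo ∈ C.
Only one set left: india ∈ C.

india: C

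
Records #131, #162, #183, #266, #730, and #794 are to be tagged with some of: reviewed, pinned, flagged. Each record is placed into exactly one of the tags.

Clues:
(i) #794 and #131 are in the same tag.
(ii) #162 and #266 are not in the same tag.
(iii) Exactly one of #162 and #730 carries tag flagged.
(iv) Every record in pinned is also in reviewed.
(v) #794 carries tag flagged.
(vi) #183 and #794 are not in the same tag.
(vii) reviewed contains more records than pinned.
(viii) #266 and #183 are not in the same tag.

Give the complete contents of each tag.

reviewed = {#162, #183}; pinned = {}; flagged = {#131, #266, #730, #794}

From (v): #794 ∈ flagged.
(i): #131 matches #794: #131 ∉ reviewed.
(i): #131 matches #794: #131 ∉ pinned.
(i): #131 matches #794: #131 ∈ flagged.
(vi): #183 ∉ flagged.
Suppose #162 ∉ reviewed: no assignment then satisfies all the clues, so #162 ∈ reviewed.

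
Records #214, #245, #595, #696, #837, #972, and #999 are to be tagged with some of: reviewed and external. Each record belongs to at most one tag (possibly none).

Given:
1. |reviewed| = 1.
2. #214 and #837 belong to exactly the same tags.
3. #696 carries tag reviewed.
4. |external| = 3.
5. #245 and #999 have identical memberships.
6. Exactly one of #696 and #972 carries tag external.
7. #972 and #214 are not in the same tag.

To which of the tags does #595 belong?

#595: none

From (3): #696 ∈ reviewed.
(1): reviewed already has 1, so the rest are out.
(6) (exactly one): #972 ∈ external.
(7): #214 ∉ external.
(2): #837 matches #214: #837 ∉ external.
Suppose #595 ∈ external: no assignment then satisfies all the clues, so #595 ∉ external.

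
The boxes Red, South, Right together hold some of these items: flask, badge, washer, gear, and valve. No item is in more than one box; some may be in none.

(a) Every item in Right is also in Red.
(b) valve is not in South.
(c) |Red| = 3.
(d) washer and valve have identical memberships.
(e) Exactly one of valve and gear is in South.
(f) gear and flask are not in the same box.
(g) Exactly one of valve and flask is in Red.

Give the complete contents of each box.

Red = {badge, valve, washer}; South = {gear}; Right = {}

From (b): valve ∉ South.
(d): washer matches valve: washer ∉ South.
(e) (exactly one): gear ∈ South.
(f): flask ∉ South.
Suppose flask ∈ Red: no assignment then satisfies all the clues, so flask ∉ Red.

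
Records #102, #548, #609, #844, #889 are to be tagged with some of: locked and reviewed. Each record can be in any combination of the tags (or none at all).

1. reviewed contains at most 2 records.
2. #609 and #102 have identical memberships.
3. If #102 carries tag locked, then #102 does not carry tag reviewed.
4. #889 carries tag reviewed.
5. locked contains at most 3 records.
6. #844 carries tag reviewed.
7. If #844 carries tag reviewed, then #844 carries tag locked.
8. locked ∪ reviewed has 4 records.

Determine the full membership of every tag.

locked = {#102, #609, #844}; reviewed = {#844, #889}

From (4): #889 ∈ reviewed.
From (6): #844 ∈ reviewed.
(1): reviewed already has 2, so the rest are out.
(7): #844 ∈ locked.
Suppose #102 ∉ locked: no assignment then satisfies all the clues, so #102 ∈ locked.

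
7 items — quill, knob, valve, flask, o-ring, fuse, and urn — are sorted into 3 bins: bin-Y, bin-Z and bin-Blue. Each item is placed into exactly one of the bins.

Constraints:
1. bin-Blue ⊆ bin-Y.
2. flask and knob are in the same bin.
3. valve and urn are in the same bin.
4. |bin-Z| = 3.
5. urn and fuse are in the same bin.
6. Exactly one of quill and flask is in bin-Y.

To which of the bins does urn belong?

urn: bin-Y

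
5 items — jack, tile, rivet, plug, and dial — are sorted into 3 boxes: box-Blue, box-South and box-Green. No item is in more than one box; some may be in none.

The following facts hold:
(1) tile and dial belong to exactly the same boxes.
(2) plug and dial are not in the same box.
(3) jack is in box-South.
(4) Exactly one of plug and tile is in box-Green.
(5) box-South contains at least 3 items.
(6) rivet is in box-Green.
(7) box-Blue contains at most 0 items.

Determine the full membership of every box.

box-Blue = {}; box-South = {dial, jack, tile}; box-Green = {plug, rivet}

From (3): jack ∈ box-South.
From (6): rivet ∈ box-Green.
(7): box-Blue already has 0, so the rest are out.
Suppose tile ∉ box-South: no assignment then satisfies all the clues, so tile ∈ box-South.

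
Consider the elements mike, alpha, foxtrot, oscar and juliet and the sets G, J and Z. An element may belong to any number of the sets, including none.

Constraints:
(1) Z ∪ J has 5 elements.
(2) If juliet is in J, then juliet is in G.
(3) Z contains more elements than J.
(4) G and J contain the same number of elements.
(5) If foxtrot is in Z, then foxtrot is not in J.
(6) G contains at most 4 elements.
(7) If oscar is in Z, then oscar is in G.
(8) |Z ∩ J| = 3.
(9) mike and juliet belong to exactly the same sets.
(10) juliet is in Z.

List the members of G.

From (10): juliet ∈ Z.
(9): mike matches juliet: mike ∈ Z.
Suppose mike ∉ G: no assignment then satisfies all the clues, so mike ∈ G.

G = {juliet, mike, oscar}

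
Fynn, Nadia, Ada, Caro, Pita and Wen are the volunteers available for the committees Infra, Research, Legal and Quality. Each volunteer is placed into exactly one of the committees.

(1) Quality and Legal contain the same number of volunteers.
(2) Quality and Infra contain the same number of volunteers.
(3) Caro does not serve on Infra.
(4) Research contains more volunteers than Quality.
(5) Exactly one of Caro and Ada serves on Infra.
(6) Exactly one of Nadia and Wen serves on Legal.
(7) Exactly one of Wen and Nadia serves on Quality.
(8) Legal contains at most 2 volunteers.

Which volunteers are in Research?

Research = {Caro, Fynn, Pita}

From (3): Caro ∉ Infra.
(5) (exactly one): Ada ∈ Infra.
Suppose Fynn ∉ Research: no assignment then satisfies all the clues, so Fynn ∈ Research.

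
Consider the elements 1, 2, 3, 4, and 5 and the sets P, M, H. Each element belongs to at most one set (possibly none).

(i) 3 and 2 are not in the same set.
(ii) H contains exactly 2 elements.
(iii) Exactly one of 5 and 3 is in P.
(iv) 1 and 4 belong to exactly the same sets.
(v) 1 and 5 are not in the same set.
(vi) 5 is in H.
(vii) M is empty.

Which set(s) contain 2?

From (vi): 5 ∈ H.
(iii) (exactly one): 3 ∈ P.
(v): 1 ∉ H.
(vii): M already has 0, so the rest are out.
(i): 2 ∉ P.
(iv): 4 matches 1: 4 ∉ H.
(ii): only 2 candidates remain for H, so all are in.

2: H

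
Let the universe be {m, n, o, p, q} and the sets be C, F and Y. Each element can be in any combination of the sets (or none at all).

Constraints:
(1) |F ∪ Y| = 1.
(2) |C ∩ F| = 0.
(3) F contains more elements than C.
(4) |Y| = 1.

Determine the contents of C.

C = {}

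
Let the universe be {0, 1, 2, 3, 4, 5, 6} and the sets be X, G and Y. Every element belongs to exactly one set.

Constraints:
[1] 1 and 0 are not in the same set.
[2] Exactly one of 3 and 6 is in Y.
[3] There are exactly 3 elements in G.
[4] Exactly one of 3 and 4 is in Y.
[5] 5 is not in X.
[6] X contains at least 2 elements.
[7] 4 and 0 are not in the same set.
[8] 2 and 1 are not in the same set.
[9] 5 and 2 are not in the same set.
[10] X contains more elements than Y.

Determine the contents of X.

X = {0, 2, 6}

From (5): 5 ∉ X.
Suppose 0 ∉ X: no assignment then satisfies all the clues, so 0 ∈ X.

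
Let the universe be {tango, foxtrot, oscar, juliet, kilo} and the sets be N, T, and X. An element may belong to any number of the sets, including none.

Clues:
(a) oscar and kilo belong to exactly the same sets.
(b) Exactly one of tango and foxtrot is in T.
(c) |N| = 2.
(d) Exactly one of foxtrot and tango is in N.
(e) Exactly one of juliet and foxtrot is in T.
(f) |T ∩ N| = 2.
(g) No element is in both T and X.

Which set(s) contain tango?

tango: N, T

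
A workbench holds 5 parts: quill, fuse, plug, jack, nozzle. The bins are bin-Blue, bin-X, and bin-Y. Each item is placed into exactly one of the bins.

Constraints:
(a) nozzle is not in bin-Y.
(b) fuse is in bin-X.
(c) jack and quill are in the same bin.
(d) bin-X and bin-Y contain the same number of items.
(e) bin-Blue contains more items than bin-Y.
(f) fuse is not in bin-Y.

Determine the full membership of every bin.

bin-Blue = {jack, nozzle, quill}; bin-X = {fuse}; bin-Y = {plug}

From (a): nozzle ∉ bin-Y.
From (b): fuse ∈ bin-X.
Suppose quill ∉ bin-Blue: no assignment then satisfies all the clues, so quill ∈ bin-Blue.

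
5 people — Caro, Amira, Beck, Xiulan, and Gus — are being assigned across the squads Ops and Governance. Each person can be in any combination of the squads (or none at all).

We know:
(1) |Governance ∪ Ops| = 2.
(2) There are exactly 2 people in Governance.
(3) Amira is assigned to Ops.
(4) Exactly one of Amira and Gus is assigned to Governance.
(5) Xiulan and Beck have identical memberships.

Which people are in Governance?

Governance = {Amira, Caro}

From (3): Amira ∈ Ops.
Suppose Caro ∉ Governance: no assignment then satisfies all the clues, so Caro ∈ Governance.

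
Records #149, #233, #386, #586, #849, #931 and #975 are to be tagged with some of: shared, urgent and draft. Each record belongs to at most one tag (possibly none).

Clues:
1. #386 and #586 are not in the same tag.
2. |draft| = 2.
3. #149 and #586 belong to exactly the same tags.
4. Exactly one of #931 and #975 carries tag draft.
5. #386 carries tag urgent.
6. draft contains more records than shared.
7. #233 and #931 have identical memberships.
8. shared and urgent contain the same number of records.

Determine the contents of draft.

From (5): #386 ∈ urgent.
(1): #586 ∉ urgent.
(3): #149 matches #586: #149 ∉ urgent.
Suppose #149 ∈ draft: no assignment then satisfies all the clues, so #149 ∉ draft.

draft = {#233, #931}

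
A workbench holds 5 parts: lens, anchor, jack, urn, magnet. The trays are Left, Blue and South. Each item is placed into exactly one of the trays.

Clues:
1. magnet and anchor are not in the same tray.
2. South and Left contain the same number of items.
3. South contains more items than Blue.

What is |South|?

2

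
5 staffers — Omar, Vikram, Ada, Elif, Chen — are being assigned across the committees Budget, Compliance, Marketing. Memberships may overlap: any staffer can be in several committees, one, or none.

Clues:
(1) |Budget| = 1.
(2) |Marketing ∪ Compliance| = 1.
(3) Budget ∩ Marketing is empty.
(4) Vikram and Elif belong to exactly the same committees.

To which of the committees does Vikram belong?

Vikram: none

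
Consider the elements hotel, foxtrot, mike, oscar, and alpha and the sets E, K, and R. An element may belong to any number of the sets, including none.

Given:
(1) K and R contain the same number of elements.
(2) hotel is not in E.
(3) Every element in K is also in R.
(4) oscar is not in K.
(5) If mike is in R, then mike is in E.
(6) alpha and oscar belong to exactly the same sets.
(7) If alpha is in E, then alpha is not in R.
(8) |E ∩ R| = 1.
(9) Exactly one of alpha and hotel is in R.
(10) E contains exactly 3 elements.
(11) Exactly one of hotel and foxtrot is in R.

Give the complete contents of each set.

E = {alpha, mike, oscar}; K = {hotel, mike}; R = {hotel, mike}

From (2): hotel ∉ E.
From (4): oscar ∉ K.
(6): alpha matches oscar: alpha ∉ K.
Suppose hotel ∉ K: no assignment then satisfies all the clues, so hotel ∈ K.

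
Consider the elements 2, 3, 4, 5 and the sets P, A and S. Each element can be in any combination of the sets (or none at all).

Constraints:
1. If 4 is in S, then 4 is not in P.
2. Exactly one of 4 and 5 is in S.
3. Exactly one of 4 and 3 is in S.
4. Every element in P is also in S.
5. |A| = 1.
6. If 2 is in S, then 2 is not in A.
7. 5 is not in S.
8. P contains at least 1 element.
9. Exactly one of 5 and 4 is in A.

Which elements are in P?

From (7): 5 ∉ S.
(2) (exactly one): 4 ∈ S.
(3) (exactly one): 3 ∉ S.
(4) contrapositive: 3 ∉ P.
(4) contrapositive: 5 ∉ P.
(1): 4 ∉ P.
(8): only 1 candidates remain for P, so all are in.
(4) with 2 ∈ P: 2 ∈ S.
(6): 2 ∉ A.

P = {2}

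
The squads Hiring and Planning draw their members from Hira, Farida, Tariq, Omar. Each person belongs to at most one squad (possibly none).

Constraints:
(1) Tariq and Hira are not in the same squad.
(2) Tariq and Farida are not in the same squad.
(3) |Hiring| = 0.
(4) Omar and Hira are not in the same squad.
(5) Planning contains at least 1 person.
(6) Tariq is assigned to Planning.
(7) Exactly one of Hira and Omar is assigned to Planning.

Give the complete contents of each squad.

Hiring = {}; Planning = {Omar, Tariq}

From (6): Tariq ∈ Planning.
(1): Hira ∉ Planning.
(2): Farida ∉ Planning.
(3): Hiring already has 0, so the rest are out.
(7) (exactly one): Omar ∈ Planning.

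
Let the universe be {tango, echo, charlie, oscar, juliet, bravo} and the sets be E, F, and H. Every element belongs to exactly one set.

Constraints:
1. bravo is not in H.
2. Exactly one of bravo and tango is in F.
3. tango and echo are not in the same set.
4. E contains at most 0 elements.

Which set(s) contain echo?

From (1): bravo ∉ H.
(4): E already has 0, so the rest are out.
Only one set left: bravo ∈ F.
(2) (exactly one): tango ∉ F.
Only one set left: tango ∈ H.
(3): echo ∉ H.
Only one set left: echo ∈ F.

echo: F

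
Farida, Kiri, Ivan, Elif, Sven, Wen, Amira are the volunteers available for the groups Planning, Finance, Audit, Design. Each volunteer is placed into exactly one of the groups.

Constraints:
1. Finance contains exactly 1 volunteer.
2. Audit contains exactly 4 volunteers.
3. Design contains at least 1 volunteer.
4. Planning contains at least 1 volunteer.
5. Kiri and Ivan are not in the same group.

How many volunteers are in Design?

1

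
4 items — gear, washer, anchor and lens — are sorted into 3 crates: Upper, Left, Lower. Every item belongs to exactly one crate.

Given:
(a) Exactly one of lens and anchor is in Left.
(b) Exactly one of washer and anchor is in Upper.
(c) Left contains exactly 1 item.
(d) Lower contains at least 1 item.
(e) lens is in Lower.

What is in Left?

From (e): lens ∈ Lower.
(a) (exactly one): anchor ∈ Left.
(b) (exactly one): washer ∈ Upper.
(c): Left already has 1, so the rest are out.

Left = {anchor}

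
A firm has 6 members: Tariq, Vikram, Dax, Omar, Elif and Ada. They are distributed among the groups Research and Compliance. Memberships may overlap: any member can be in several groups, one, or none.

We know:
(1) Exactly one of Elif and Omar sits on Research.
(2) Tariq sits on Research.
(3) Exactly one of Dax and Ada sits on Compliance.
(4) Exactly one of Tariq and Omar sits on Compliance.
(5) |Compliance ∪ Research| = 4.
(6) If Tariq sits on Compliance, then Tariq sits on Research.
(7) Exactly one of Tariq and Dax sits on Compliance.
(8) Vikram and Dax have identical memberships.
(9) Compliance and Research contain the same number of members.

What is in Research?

Research = {Ada, Omar, Tariq}

From (2): Tariq ∈ Research.
Suppose Vikram ∈ Research: no assignment then satisfies all the clues, so Vikram ∉ Research.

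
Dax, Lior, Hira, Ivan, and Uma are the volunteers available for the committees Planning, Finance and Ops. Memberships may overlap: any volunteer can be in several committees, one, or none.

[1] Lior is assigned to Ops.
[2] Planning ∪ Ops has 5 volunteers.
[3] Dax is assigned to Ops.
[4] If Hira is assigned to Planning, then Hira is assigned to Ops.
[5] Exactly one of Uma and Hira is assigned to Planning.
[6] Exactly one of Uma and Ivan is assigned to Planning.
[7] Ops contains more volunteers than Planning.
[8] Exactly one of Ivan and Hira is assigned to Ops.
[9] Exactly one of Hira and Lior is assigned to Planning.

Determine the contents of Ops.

Ops = {Dax, Hira, Lior, Uma}

From (1): Lior ∈ Ops.
From (3): Dax ∈ Ops.
Suppose Hira ∉ Ops: no assignment then satisfies all the clues, so Hira ∈ Ops.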